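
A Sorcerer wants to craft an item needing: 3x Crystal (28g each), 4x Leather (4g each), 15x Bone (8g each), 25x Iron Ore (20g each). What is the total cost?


Cost breakdown:
  Crystal: 3 * 28 = 84
  Leather: 4 * 4 = 16
  Bone: 15 * 8 = 120
  Iron Ore: 25 * 20 = 500
Total = 84 + 16 + 120 + 500 = 720

720 gold


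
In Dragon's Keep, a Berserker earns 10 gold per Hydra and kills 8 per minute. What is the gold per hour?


Gold per minute = 10 * 8 = 80
Gold per hour = 80 * 60 = 4800

4800 gold/hour


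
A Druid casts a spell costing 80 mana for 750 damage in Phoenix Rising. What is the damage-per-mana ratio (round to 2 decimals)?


Efficiency = damage / mana
= 750 / 80
= 9.38

9.38 dmg/mana


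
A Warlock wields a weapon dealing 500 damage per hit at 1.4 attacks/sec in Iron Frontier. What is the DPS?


DPS = damage * attack_speed
= 500 * 1.4
= 700.0

700.0 DPS


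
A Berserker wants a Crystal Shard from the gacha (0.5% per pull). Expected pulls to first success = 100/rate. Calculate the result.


Expected pulls for a geometric distribution = 1/p = 100 / rate%
= 100 / 0.5
= 200.0

200.0 pulls


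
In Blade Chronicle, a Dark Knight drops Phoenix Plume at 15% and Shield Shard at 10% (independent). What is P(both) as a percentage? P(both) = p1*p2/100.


For independent events, P(both) = P(A) * P(B)
= 15% * 10%
= 150 / 100 %
= 1.5%

1.5%


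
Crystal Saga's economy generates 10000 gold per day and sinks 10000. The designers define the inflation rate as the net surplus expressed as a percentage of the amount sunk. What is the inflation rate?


Net gold = 10000 - 10000 = 0
Inflation rate = net / sunk * 100 = 0 / 10000 * 100
= 0.0 * 100
= 0.00%

0.00%


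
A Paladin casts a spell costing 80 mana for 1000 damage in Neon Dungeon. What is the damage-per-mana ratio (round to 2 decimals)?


Efficiency = damage / mana
= 1000 / 80
= 12.50

12.50 dmg/mana


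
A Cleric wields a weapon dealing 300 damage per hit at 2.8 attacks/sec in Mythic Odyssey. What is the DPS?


DPS = damage * attack_speed
= 300 * 2.8
= 840.0

840.0 DPS


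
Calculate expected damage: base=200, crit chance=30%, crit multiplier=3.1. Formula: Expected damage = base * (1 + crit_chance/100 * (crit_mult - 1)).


E[dmg] = base * (1 + crit_chance * (crit_mult - 1))
cc as decimal = 30/100 = 0.3
cm - 1 = 3.1 - 1 = 2.1
Bonus factor = 0.3 * 2.1 = 0.63
Total multiplier = 1 + 0.63 = 1.63
Expected damage = 200 * 1.63 = 326.00

326.00 damage


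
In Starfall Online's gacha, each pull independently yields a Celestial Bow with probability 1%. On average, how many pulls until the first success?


Expected pulls for a geometric distribution = 1/p = 100 / rate%
= 100 / 1
= 100.0

100.0 pulls


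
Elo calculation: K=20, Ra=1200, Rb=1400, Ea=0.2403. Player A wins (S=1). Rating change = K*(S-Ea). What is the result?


Elo update: delta = K * (S - Ea), where S = 1 (wins)
S - Ea = 1 - 0.2403 = 0.7597
Rating change = 20 * 0.7597
= 15.19

15.19 rating points


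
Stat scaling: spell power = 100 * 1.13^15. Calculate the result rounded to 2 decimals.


value = base * growth^level
= 100 * 1.13^15
= 100 * 6.25427
= 625.43

625.43 spell power


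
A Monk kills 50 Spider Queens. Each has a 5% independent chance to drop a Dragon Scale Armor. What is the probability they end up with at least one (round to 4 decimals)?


P(at least one) = 1 - P(none) = 1 - (1-p)^n
p = 5/100 = 0.05
1 - p = 0.95
(1 - p)^50 = 0.95^50 = 0.076945
P(at least one) = 1 - 0.076945 = 0.9231

0.9231


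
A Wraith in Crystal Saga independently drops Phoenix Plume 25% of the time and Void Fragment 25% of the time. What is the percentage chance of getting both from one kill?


For independent events, P(both) = P(A) * P(B)
= 25% * 25%
= 625 / 100 %
= 6.25%

6.25%


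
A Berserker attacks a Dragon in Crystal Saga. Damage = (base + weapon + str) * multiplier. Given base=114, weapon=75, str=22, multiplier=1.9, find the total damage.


Sum base + weapon + str = 114 + 75 + 22 = 211
Multiply by 1.9:
211 * 1.9 = 400.9

400.9 damage


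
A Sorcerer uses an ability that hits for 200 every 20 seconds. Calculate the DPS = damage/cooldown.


DPS = damage / cooldown
= 200 / 20
= 10.00

10.00 DPS


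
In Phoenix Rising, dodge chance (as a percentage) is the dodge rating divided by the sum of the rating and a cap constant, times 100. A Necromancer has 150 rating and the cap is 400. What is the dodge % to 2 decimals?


dodge% = 150 / (150 + 400) * 100
= 150 / 550 * 100
= 0.272727 * 100
= 27.27%

27.27%


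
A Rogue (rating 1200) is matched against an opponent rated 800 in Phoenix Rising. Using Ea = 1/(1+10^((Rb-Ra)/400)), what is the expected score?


Elo expected score: Ea = 1/(1 + 10^((Rb-Ra)/400))
Rb - Ra = 800 - 1200 = -400
(Rb-Ra)/400 = -400/400 = -1.0
10^-1.0 = 0.1
Ea = 1/(1 + 0.1) = 1/1.1 = 0.9091

0.9091


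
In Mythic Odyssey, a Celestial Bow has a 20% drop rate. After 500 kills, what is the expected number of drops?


Expected drops = kills * (drop_rate / 100)
= 500 * (20 / 100)
= 500 * 0.2
= 100.0

100.0 drops


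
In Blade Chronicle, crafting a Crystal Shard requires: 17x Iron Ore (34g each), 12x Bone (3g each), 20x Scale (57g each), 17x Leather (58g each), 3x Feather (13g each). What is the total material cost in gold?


Cost breakdown:
  Iron Ore: 17 * 34 = 578
  Bone: 12 * 3 = 36
  Scale: 20 * 57 = 1140
  Leather: 17 * 58 = 986
  Feather: 3 * 13 = 39
Total = 578 + 36 + 1140 + 986 + 39 = 2779

2779 gold


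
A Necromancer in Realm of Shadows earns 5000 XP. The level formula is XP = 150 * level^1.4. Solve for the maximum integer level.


XP = 150 * level^1.4, so level = (XP / 150)^(1/1.4)
= (5000 / 150)^(1/1.4)
= 33.3333^0.7143
= 12.2397
Floor: level = 12

level 12


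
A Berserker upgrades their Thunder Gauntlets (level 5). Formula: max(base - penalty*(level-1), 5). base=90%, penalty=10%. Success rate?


raw_rate = 90 - 10 * (5 - 1)
= 90 - 10 * 4
= 90 - 40
= 50
Apply floor: max(50, 5) = 50%

50%


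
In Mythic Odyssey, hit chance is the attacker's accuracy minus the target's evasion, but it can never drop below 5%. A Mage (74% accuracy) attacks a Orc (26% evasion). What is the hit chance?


accuracy - evasion = 74 - 26 = 48
Apply floor: max(48, 5) = 48
Hit chance = 48%

48%


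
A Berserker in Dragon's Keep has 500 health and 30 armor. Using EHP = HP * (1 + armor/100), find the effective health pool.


EHP = 500 * (1 + 30/100)
= 500 * (1 + 0.3)
= 500 * 1.3
= 650.0

650.0 EHP


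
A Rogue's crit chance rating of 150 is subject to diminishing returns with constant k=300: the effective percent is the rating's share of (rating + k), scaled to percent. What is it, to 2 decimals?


effective% = rating / (rating + k) * 100
= 150 / (150 + 300) * 100
= 150 / 450 * 100
= 0.333333 * 100
= 33.33%

33.33%


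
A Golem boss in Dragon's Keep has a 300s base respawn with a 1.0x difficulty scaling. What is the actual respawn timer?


Respawn time = base * multiplier
= 300 * 1.0
= 300.0 seconds

300.0 seconds


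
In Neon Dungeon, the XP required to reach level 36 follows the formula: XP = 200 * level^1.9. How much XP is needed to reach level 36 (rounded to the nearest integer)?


XP = 200 * level^1.9
Substitute level = 36:
XP = 200 * 36^1.9
= 200 * 905.6799
= 181136

181136 XP


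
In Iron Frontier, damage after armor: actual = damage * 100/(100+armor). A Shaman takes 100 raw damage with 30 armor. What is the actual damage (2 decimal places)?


actual = 100 * 100 / (100 + 30)
= 100 * 100 / 130
= 10000 / 130
= 76.92

76.92 damage


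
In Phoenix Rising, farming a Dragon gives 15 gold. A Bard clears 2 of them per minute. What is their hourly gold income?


Gold per minute = 15 * 2 = 30
Gold per hour = 30 * 60 = 1800

1800 gold/hour


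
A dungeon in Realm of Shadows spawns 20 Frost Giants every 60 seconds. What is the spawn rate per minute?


Spawns per minute = count * (60 / interval)
= 20 * (60 / 60)
= 20 * 1.0
= 20.0

20.0 per minute


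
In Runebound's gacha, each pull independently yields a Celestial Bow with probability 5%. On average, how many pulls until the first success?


Expected pulls for a geometric distribution = 1/p = 100 / rate%
= 100 / 5
= 20.0

20.0 pulls


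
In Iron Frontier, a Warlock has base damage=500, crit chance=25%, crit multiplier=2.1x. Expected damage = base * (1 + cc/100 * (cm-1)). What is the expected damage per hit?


E[dmg] = base * (1 + crit_chance * (crit_mult - 1))
cc as decimal = 25/100 = 0.25
cm - 1 = 2.1 - 1 = 1.1
Bonus factor = 0.25 * 1.1 = 0.275
Total multiplier = 1 + 0.275 = 1.275
Expected damage = 500 * 1.275 = 637.50

637.50 damage


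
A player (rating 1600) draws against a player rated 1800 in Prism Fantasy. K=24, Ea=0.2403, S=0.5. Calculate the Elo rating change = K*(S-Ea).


Elo update: delta = K * (S - Ea), where S = 0.5 (draws)
S - Ea = 0.5 - 0.2403 = 0.2597
Rating change = 24 * 0.2597
= 6.23

6.23 rating points


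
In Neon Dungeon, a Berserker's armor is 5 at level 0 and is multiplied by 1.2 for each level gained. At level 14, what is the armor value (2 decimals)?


value = base * growth^level
= 5 * 1.2^14
= 5 * 12.839185
= 64.20

64.20 armor


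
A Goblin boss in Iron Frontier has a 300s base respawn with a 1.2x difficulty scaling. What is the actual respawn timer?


Respawn time = base * multiplier
= 300 * 1.2
= 360.0 seconds

360.0 seconds


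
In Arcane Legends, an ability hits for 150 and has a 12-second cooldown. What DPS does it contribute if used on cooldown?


DPS = damage / cooldown
= 150 / 12
= 12.50

12.50 DPS


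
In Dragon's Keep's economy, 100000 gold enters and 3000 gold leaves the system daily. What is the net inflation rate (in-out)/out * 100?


Net gold = 100000 - 3000 = 97000
Inflation rate = net / sunk * 100 = 97000 / 3000 * 100
= 32.333333 * 100
= 3233.33%

3233.33%


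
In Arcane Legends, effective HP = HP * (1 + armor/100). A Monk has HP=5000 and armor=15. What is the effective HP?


EHP = 5000 * (1 + 15/100)
= 5000 * (1 + 0.15)
= 5000 * 1.15
= 5750.0

5750.0 EHP


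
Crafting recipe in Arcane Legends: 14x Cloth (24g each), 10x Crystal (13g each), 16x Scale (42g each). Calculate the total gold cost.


Cost breakdown:
  Cloth: 14 * 24 = 336
  Crystal: 10 * 13 = 130
  Scale: 16 * 42 = 672
Total = 336 + 130 + 672 = 1138

1138 gold


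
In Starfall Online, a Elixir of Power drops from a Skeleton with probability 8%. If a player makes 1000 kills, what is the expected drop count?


Expected drops = kills * (drop_rate / 100)
= 1000 * (8 / 100)
= 1000 * 0.08
= 80.0

80.0 drops


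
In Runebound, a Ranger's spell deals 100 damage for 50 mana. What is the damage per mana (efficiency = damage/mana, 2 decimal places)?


Efficiency = damage / mana
= 100 / 50
= 2.00

2.00 dmg/mana


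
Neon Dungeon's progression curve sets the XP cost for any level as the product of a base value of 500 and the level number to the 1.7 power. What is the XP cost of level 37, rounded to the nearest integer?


XP = 500 * level^1.7
Substitute level = 37:
XP = 500 * 37^1.7
= 500 * 463.386
= 231693

231693 XP


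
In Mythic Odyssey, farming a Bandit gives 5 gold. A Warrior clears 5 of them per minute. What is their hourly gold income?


Gold per minute = 5 * 5 = 25
Gold per hour = 25 * 60 = 1500

1500 gold/hour


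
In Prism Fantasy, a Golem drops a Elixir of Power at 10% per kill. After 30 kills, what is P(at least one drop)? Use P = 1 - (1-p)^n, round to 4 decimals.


P(at least one) = 1 - P(none) = 1 - (1-p)^n
p = 10/100 = 0.1
1 - p = 0.9
(1 - p)^30 = 0.9^30 = 0.042391
P(at least one) = 1 - 0.042391 = 0.9576

0.9576


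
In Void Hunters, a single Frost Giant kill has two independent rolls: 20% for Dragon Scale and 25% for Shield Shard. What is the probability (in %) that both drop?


For independent events, P(both) = P(A) * P(B)
= 20% * 25%
= 500 / 100 %
= 5.0%

5.0%


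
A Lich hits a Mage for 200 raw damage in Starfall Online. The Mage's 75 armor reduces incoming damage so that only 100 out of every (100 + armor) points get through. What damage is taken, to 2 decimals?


actual = 200 * 100 / (100 + 75)
= 200 * 100 / 175
= 20000 / 175
= 114.29

114.29 damage


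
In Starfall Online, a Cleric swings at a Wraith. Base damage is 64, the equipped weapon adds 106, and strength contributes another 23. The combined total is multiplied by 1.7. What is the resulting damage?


Sum base + weapon + str = 64 + 106 + 23 = 193
Multiply by 1.7:
193 * 1.7 = 328.1

328.1 damage


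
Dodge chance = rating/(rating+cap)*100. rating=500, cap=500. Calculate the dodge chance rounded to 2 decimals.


dodge% = 500 / (500 + 500) * 100
= 500 / 1000 * 100
= 0.5 * 100
= 50.00%

50.00%


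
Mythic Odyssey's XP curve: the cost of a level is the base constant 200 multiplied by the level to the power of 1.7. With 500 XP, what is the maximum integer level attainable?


XP = 200 * level^1.7, so level = (XP / 200)^(1/1.7)
= (500 / 200)^(1/1.7)
= 2.5^0.5882
= 1.7143
Floor: level = 1

level 1


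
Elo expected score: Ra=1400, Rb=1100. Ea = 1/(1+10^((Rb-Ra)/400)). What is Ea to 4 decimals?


Elo expected score: Ea = 1/(1 + 10^((Rb-Ra)/400))
Rb - Ra = 1100 - 1400 = -300
(Rb-Ra)/400 = -300/400 = -0.75
10^-0.75 = 0.177828
Ea = 1/(1 + 0.177828) = 1/1.177828 = 0.8490

0.8490


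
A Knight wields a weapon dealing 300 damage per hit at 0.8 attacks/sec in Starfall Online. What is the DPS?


DPS = damage * attack_speed
= 300 * 0.8
= 240.0

240.0 DPS


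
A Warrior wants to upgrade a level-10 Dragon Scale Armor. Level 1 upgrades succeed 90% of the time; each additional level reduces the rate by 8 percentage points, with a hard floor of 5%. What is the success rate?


raw_rate = 90 - 8 * (10 - 1)
= 90 - 8 * 9
= 90 - 72
= 18
Apply floor: max(18, 5) = 18%

18%


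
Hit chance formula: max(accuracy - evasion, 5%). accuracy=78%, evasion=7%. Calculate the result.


accuracy - evasion = 78 - 7 = 71
Apply floor: max(71, 5) = 71
Hit chance = 71%

71%


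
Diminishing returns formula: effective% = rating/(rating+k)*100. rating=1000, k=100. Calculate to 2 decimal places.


effective% = rating / (rating + k) * 100
= 1000 / (1000 + 100) * 100
= 1000 / 1100 * 100
= 0.909091 * 100
= 90.91%

90.91%


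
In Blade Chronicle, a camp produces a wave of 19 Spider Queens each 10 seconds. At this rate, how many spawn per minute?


Spawns per minute = count * (60 / interval)
= 19 * (60 / 10)
= 19 * 6.0
= 114.0

114.0 per minute


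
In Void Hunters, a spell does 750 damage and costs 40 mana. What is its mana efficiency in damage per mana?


Efficiency = damage / mana
= 750 / 40
= 18.75

18.75 dmg/mana


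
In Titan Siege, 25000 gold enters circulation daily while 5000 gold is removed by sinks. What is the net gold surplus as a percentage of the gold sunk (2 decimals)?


Net gold = 25000 - 5000 = 20000
Inflation rate = net / sunk * 100 = 20000 / 5000 * 100
= 4.0 * 100
= 400.00%

400.00%


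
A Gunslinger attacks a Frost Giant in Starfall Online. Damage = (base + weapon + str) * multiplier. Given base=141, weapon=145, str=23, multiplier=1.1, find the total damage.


Sum base + weapon + str = 141 + 145 + 23 = 309
Multiply by 1.1:
309 * 1.1 = 339.9

339.9 damage


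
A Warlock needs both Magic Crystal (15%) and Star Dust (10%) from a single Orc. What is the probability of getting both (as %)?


For independent events, P(both) = P(A) * P(B)
= 15% * 10%
= 150 / 100 %
= 1.5%

1.5%


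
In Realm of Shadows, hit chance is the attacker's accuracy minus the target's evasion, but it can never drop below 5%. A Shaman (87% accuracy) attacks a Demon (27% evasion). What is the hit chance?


accuracy - evasion = 87 - 27 = 60
Apply floor: max(60, 5) = 60
Hit chance = 60%

60%


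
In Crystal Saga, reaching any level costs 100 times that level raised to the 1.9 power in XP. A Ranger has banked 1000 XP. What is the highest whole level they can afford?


XP = 100 * level^1.9, so level = (XP / 100)^(1/1.9)
= (1000 / 100)^(1/1.9)
= 10.0^0.5263
= 3.3598
Floor: level = 3

level 3


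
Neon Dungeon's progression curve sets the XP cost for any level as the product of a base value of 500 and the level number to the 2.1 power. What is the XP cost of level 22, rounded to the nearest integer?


XP = 500 * level^2.1
Substitute level = 22:
XP = 500 * 22^2.1
= 500 * 659.3069
= 329653

329653 XP


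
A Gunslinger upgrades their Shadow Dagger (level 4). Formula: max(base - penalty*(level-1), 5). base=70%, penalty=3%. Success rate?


raw_rate = 70 - 3 * (4 - 1)
= 70 - 3 * 3
= 70 - 9
= 61
Apply floor: max(61, 5) = 61%

61%


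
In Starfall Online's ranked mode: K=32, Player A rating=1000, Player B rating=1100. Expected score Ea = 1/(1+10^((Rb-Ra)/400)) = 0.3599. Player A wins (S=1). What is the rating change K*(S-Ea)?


Elo update: delta = K * (S - Ea), where S = 1 (wins)
S - Ea = 1 - 0.3599 = 0.6401
Rating change = 32 * 0.6401
= 20.48

20.48 rating points


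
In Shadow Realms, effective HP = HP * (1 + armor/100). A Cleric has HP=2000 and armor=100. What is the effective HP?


EHP = 2000 * (1 + 100/100)
= 2000 * (1 + 1.0)
= 2000 * 2.0
= 4000.0

4000.0 EHP


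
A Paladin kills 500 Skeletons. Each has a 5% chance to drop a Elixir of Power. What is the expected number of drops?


Expected drops = kills * (drop_rate / 100)
= 500 * (5 / 100)
= 500 * 0.05
= 25.0

25.0 drops


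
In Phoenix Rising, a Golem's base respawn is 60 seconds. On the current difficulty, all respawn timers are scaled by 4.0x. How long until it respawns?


Respawn time = base * multiplier
= 60 * 4.0
= 240.0 seconds

240.0 seconds


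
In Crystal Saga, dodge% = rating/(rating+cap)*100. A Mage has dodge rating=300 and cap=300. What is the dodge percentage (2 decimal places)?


dodge% = 300 / (300 + 300) * 100
= 300 / 600 * 100
= 0.5 * 100
= 50.00%

50.00%


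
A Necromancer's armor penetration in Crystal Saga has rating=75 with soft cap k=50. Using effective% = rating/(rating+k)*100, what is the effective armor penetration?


effective% = rating / (rating + k) * 100
= 75 / (75 + 50) * 100
= 75 / 125 * 100
= 0.6 * 100
= 60.00%

60.00%


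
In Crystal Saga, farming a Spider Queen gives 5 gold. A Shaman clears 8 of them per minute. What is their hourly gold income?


Gold per minute = 5 * 8 = 40
Gold per hour = 40 * 60 = 2400

2400 gold/hour


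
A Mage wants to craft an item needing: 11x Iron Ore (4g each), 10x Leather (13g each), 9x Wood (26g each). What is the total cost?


Cost breakdown:
  Iron Ore: 11 * 4 = 44
  Leather: 10 * 13 = 130
  Wood: 9 * 26 = 234
Total = 44 + 130 + 234 = 408

408 gold


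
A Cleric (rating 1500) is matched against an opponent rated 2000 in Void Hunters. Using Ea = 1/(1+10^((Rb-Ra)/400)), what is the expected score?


Elo expected score: Ea = 1/(1 + 10^((Rb-Ra)/400))
Rb - Ra = 2000 - 1500 = 500
(Rb-Ra)/400 = 500/400 = 1.25
10^1.25 = 17.782794
Ea = 1/(1 + 17.782794) = 1/18.782794 = 0.0532

0.0532


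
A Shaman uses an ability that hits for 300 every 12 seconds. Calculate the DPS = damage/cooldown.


DPS = damage / cooldown
= 300 / 12
= 25.00

25.00 DPS


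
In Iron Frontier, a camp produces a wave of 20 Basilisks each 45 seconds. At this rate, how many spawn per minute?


Spawns per minute = count * (60 / interval)
= 20 * (60 / 45)
= 20 * 1.3333
= 26.67

26.67 per minute


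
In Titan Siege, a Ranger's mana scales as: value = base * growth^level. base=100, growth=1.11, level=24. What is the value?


value = base * growth^level
= 100 * 1.11^24
= 100 * 12.239157
= 1223.92

1223.92 mana


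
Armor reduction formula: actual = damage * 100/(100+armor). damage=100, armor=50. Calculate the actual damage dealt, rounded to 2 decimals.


actual = 100 * 100 / (100 + 50)
= 100 * 100 / 150
= 10000 / 150
= 66.67

66.67 damage


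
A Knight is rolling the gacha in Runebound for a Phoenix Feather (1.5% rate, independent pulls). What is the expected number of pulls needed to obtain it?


Expected pulls for a geometric distribution = 1/p = 100 / rate%
= 100 / 1.5
= 66.67

66.67 pulls


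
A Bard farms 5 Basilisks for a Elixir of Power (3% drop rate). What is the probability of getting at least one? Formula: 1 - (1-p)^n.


P(at least one) = 1 - P(none) = 1 - (1-p)^n
p = 3/100 = 0.03
1 - p = 0.97
(1 - p)^5 = 0.97^5 = 0.858734
P(at least one) = 1 - 0.858734 = 0.1413

0.1413


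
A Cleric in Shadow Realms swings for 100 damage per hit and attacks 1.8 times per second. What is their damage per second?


DPS = damage * attack_speed
= 100 * 1.8
= 180.0

180.0 DPS


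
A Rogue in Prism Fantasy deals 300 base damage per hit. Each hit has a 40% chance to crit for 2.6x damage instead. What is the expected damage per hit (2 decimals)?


E[dmg] = base * (1 + crit_chance * (crit_mult - 1))
cc as decimal = 40/100 = 0.4
cm - 1 = 2.6 - 1 = 1.6
Bonus factor = 0.4 * 1.6 = 0.64
Total multiplier = 1 + 0.64 = 1.64
Expected damage = 300 * 1.64 = 492.00

492.00 damage


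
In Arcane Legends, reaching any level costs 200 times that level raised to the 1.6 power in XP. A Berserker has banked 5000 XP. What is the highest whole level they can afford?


XP = 200 * level^1.6, so level = (XP / 200)^(1/1.6)
= (5000 / 200)^(1/1.6)
= 25.0^0.625
= 7.4767
Floor: level = 7

level 7


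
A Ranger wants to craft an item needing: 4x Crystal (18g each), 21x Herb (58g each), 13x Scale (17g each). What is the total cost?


Cost breakdown:
  Crystal: 4 * 18 = 72
  Herb: 21 * 58 = 1218
  Scale: 13 * 17 = 221
Total = 72 + 1218 + 221 = 1511

1511 gold


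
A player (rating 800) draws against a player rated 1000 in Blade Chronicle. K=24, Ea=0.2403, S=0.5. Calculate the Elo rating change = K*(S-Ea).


Elo update: delta = K * (S - Ea), where S = 0.5 (draws)
S - Ea = 0.5 - 0.2403 = 0.2597
Rating change = 24 * 0.2597
= 6.23

6.23 rating points


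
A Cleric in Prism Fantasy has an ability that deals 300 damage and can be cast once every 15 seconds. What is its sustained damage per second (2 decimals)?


DPS = damage / cooldown
= 300 / 15
= 20.00

20.00 DPS


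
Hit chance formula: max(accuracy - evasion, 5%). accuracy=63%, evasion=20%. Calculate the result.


accuracy - evasion = 63 - 20 = 43
Apply floor: max(43, 5) = 43
Hit chance = 43%

43%


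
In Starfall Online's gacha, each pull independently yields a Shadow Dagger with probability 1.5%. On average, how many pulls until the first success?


Expected pulls for a geometric distribution = 1/p = 100 / rate%
= 100 / 1.5
= 66.67

66.67 pulls


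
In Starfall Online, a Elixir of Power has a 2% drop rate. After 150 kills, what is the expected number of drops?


Expected drops = kills * (drop_rate / 100)
= 150 * (2 / 100)
= 150 * 0.02
= 3.0

3.0 drops


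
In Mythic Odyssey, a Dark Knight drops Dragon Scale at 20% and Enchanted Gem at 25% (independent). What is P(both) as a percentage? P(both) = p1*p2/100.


For independent events, P(both) = P(A) * P(B)
= 20% * 25%
= 500 / 100 %
= 5.0%

5.0%


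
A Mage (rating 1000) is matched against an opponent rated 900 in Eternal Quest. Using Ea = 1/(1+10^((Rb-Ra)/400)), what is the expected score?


Elo expected score: Ea = 1/(1 + 10^((Rb-Ra)/400))
Rb - Ra = 900 - 1000 = -100
(Rb-Ra)/400 = -100/400 = -0.25
10^-0.25 = 0.562341
Ea = 1/(1 + 0.562341) = 1/1.562341 = 0.6401

0.6401


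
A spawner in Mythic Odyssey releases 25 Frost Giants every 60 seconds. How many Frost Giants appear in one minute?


Spawns per minute = count * (60 / interval)
= 25 * (60 / 60)
= 25 * 1.0
= 25.0

25.0 per minute


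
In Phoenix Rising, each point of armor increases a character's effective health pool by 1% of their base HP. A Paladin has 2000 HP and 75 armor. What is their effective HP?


EHP = 2000 * (1 + 75/100)
= 2000 * (1 + 0.75)
= 2000 * 1.75
= 3500.0

3500.0 EHP


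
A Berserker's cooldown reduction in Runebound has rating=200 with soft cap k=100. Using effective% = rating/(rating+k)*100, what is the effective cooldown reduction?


effective% = rating / (rating + k) * 100
= 200 / (200 + 100) * 100
= 200 / 300 * 100
= 0.666667 * 100
= 66.67%

66.67%


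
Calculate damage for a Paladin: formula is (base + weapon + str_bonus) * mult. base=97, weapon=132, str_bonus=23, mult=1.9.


Sum base + weapon + str = 97 + 132 + 23 = 252
Multiply by 1.9:
252 * 1.9 = 478.8

478.8 damage


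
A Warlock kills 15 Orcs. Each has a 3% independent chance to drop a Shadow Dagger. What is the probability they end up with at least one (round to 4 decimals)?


P(at least one) = 1 - P(none) = 1 - (1-p)^n
p = 3/100 = 0.03
1 - p = 0.97
(1 - p)^15 = 0.97^15 = 0.633251
P(at least one) = 1 - 0.633251 = 0.3667

0.3667


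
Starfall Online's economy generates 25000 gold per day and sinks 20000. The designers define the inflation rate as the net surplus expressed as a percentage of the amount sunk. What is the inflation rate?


Net gold = 25000 - 20000 = 5000
Inflation rate = net / sunk * 100 = 5000 / 20000 * 100
= 0.25 * 100
= 25.00%

25.00%


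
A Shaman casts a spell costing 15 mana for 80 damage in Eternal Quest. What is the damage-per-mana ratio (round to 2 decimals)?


Efficiency = damage / mana
= 80 / 15
= 5.33

5.33 dmg/mana


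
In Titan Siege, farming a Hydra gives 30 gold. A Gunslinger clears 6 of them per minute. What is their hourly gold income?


Gold per minute = 30 * 6 = 180
Gold per hour = 180 * 60 = 10800

10800 gold/hour


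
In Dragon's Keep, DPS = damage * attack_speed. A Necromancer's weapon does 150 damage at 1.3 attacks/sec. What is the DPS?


DPS = damage * attack_speed
= 150 * 1.3
= 195.0

195.0 DPS


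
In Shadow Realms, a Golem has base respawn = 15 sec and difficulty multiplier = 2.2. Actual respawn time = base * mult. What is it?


Respawn time = base * multiplier
= 15 * 2.2
= 33.0 seconds

33.0 seconds


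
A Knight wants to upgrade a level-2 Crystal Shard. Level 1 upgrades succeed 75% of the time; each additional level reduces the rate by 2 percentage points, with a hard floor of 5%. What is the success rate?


raw_rate = 75 - 2 * (2 - 1)
= 75 - 2 * 1
= 75 - 2
= 73
Apply floor: max(73, 5) = 73%

73%


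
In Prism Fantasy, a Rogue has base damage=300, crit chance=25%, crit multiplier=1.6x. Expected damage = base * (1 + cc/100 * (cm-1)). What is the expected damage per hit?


E[dmg] = base * (1 + crit_chance * (crit_mult - 1))
cc as decimal = 25/100 = 0.25
cm - 1 = 1.6 - 1 = 0.6
Bonus factor = 0.25 * 0.6 = 0.15
Total multiplier = 1 + 0.15 = 1.15
Expected damage = 300 * 1.15 = 345.00

345.00 damage


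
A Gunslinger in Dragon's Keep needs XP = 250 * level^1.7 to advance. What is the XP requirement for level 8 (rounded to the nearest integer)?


XP = 250 * level^1.7
Substitute level = 8:
XP = 250 * 8^1.7
= 250 * 34.2968
= 8574

8574 XP


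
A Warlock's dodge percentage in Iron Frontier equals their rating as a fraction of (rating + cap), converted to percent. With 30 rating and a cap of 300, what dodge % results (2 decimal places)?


dodge% = 30 / (30 + 300) * 100
= 30 / 330 * 100
= 0.090909 * 100
= 9.09%

9.09%


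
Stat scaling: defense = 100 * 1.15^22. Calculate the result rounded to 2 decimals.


value = base * growth^level
= 100 * 1.15^22
= 100 * 21.644746
= 2164.47

2164.47 defense


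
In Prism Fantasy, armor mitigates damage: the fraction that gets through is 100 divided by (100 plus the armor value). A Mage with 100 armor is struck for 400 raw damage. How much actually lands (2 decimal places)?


actual = 400 * 100 / (100 + 100)
= 400 * 100 / 200
= 40000 / 200
= 200.00

200.00 damage


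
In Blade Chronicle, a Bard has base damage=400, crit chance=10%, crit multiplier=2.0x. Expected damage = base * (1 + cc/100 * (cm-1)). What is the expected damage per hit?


E[dmg] = base * (1 + crit_chance * (crit_mult - 1))
cc as decimal = 10/100 = 0.1
cm - 1 = 2.0 - 1 = 1.0
Bonus factor = 0.1 * 1.0 = 0.1
Total multiplier = 1 + 0.1 = 1.1
Expected damage = 400 * 1.1 = 440.00

440.00 damage


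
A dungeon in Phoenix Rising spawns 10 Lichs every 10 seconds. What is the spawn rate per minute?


Spawns per minute = count * (60 / interval)
= 10 * (60 / 10)
= 10 * 6.0
= 60.0

60.0 per minute


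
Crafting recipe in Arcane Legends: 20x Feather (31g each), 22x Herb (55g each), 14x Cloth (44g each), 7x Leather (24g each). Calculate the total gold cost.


Cost breakdown:
  Feather: 20 * 31 = 620
  Herb: 22 * 55 = 1210
  Cloth: 14 * 44 = 616
  Leather: 7 * 24 = 168
Total = 620 + 1210 + 616 + 168 = 2614

2614 gold


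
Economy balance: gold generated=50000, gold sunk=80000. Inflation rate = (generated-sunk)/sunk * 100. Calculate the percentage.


Net gold = 50000 - 80000 = -30000
Inflation rate = net / sunk * 100 = -30000 / 80000 * 100
= -0.375 * 100
= -37.50%

-37.50%


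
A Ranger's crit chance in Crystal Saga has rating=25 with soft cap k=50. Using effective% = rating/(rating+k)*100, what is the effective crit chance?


effective% = rating / (rating + k) * 100
= 25 / (25 + 50) * 100
= 25 / 75 * 100
= 0.333333 * 100
= 33.33%

33.33%


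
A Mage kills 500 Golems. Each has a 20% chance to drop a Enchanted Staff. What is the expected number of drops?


Expected drops = kills * (drop_rate / 100)
= 500 * (20 / 100)
= 500 * 0.2
= 100.0

100.0 drops


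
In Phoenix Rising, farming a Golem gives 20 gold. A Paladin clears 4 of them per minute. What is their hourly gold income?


Gold per minute = 20 * 4 = 80
Gold per hour = 80 * 60 = 4800

4800 gold/hour


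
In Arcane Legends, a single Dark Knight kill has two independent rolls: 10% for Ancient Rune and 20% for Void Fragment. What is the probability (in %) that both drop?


For independent events, P(both) = P(A) * P(B)
= 10% * 20%
= 200 / 100 %
= 2.0%

2.0%


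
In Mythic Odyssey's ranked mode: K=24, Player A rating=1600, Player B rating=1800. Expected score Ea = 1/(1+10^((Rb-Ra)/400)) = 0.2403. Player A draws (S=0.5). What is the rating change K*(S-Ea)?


Elo update: delta = K * (S - Ea), where S = 0.5 (draws)
S - Ea = 0.5 - 0.2403 = 0.2597
Rating change = 24 * 0.2597
= 6.23

6.23 rating points


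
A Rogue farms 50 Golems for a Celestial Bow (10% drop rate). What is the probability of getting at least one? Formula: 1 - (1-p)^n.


P(at least one) = 1 - P(none) = 1 - (1-p)^n
p = 10/100 = 0.1
1 - p = 0.9
(1 - p)^50 = 0.9^50 = 0.005154
P(at least one) = 1 - 0.005154 = 0.9948

0.9948


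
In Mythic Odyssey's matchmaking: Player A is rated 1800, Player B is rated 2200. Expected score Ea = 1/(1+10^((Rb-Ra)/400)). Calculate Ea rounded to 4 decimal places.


Elo expected score: Ea = 1/(1 + 10^((Rb-Ra)/400))
Rb - Ra = 2200 - 1800 = 400
(Rb-Ra)/400 = 400/400 = 1.0
10^1.0 = 10.0
Ea = 1/(1 + 10.0) = 1/11.0 = 0.0909

0.0909


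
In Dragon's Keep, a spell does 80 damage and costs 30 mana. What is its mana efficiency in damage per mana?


Efficiency = damage / mana
= 80 / 30
= 2.67

2.67 dmg/mana


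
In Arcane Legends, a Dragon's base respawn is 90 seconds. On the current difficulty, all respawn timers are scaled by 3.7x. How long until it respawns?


Respawn time = base * multiplier
= 90 * 3.7
= 333.0 seconds

333.0 seconds


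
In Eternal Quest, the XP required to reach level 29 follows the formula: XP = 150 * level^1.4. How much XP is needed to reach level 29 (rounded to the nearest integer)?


XP = 150 * level^1.4
Substitute level = 29:
XP = 150 * 29^1.4
= 150 * 111.5211
= 16728

16728 XP


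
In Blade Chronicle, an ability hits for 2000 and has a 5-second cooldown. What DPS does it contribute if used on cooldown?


DPS = damage / cooldown
= 2000 / 5
= 400.00

400.00 DPS


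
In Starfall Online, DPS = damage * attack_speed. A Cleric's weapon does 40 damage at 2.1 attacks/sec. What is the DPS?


DPS = damage * attack_speed
= 40 * 2.1
= 84.0

84.0 DPS


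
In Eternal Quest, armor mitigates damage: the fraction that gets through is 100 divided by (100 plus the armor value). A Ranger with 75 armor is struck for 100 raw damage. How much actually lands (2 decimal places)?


actual = 100 * 100 / (100 + 75)
= 100 * 100 / 175
= 10000 / 175
= 57.14

57.14 damage


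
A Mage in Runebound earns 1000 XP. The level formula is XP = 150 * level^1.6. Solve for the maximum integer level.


XP = 150 * level^1.6, so level = (XP / 150)^(1/1.6)
= (1000 / 150)^(1/1.6)
= 6.6667^0.625
= 3.273
Floor: level = 3

level 3


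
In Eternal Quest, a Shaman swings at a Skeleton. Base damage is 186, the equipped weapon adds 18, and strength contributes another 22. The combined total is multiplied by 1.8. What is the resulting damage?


Sum base + weapon + str = 186 + 18 + 22 = 226
Multiply by 1.8:
226 * 1.8 = 406.8

406.8 damage


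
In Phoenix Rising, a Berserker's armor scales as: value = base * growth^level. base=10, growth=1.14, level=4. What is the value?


value = base * growth^level
= 10 * 1.14^4
= 10 * 1.68896
= 16.89

16.89 armor


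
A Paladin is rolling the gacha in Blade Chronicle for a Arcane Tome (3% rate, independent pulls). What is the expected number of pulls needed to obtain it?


Expected pulls for a geometric distribution = 1/p = 100 / rate%
= 100 / 3
= 33.33

33.33 pulls


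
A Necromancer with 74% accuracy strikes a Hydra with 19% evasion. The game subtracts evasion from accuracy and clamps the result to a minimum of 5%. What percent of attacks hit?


accuracy - evasion = 74 - 19 = 55
Apply floor: max(55, 5) = 55
Hit chance = 55%

55%


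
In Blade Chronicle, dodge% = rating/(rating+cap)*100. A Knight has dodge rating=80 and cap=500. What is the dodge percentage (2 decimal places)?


dodge% = 80 / (80 + 500) * 100
= 80 / 580 * 100
= 0.137931 * 100
= 13.79%

13.79%


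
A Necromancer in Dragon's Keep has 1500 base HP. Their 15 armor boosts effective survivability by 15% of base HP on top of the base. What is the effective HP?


EHP = 1500 * (1 + 15/100)
= 1500 * (1 + 0.15)
= 1500 * 1.15
= 1725.0

1725.0 EHP


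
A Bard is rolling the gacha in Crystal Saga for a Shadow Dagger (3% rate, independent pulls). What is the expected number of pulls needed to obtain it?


Expected pulls for a geometric distribution = 1/p = 100 / rate%
= 100 / 3
= 33.33

33.33 pulls


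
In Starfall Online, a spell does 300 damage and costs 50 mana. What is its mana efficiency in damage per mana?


Efficiency = damage / mana
= 300 / 50
= 6.00

6.00 dmg/mana


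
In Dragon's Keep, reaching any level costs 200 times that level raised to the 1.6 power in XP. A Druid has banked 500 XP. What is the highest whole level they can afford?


XP = 200 * level^1.6, so level = (XP / 200)^(1/1.6)
= (500 / 200)^(1/1.6)
= 2.5^0.625
= 1.773
Floor: level = 1

level 1


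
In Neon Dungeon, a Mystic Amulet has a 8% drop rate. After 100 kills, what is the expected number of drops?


Expected drops = kills * (drop_rate / 100)
= 100 * (8 / 100)
= 100 * 0.08
= 8.0

8.0 drops


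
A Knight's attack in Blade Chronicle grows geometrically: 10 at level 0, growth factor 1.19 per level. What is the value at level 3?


value = base * growth^level
= 10 * 1.19^3
= 10 * 1.685159
= 16.85

16.85 attack


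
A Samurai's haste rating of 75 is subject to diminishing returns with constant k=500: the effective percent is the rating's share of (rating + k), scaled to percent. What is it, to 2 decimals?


effective% = rating / (rating + k) * 100
= 75 / (75 + 500) * 100
= 75 / 575 * 100
= 0.130435 * 100
= 13.04%

13.04%


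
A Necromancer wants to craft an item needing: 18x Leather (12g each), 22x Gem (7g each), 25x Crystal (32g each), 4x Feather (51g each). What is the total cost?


Cost breakdown:
  Leather: 18 * 12 = 216
  Gem: 22 * 7 = 154
  Crystal: 25 * 32 = 800
  Feather: 4 * 51 = 204
Total = 216 + 154 + 800 + 204 = 1374

1374 gold


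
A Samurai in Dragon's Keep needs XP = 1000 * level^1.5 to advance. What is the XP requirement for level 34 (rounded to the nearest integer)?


XP = 1000 * level^1.5
Substitute level = 34:
XP = 1000 * 34^1.5
= 1000 * 198.2524
= 198252

198252 XP


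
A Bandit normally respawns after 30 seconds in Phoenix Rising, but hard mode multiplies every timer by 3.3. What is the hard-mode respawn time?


Respawn time = base * multiplier
= 30 * 3.3
= 99.0 seconds

99.0 seconds


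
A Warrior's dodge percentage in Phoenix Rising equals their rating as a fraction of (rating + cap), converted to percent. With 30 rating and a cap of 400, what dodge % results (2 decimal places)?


dodge% = 30 / (30 + 400) * 100
= 30 / 430 * 100
= 0.069767 * 100
= 6.98%

6.98%


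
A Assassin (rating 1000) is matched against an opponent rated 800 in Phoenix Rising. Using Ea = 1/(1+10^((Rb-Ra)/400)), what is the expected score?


Elo expected score: Ea = 1/(1 + 10^((Rb-Ra)/400))
Rb - Ra = 800 - 1000 = -200
(Rb-Ra)/400 = -200/400 = -0.5
10^-0.5 = 0.316228
Ea = 1/(1 + 0.316228) = 1/1.316228 = 0.7597

0.7597


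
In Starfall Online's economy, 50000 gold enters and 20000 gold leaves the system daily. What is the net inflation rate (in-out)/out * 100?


Net gold = 50000 - 20000 = 30000
Inflation rate = net / sunk * 100 = 30000 / 20000 * 100
= 1.5 * 100
= 150.00%

150.00%


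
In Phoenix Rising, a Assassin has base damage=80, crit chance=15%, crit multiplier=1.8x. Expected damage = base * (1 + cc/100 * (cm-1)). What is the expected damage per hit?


E[dmg] = base * (1 + crit_chance * (crit_mult - 1))
cc as decimal = 15/100 = 0.15
cm - 1 = 1.8 - 1 = 0.8
Bonus factor = 0.15 * 0.8 = 0.12
Total multiplier = 1 + 0.12 = 1.12
Expected damage = 80 * 1.12 = 89.60

89.60 damage


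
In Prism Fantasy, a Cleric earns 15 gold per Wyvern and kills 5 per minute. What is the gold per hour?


Gold per minute = 15 * 5 = 75
Gold per hour = 75 * 60 = 4500

4500 gold/hour


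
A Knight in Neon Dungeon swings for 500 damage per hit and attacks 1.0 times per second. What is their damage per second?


DPS = damage * attack_speed
= 500 * 1.0
= 500.0

500.0 DPS


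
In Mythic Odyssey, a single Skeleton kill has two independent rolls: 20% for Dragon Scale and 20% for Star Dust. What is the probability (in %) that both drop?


For independent events, P(both) = P(A) * P(B)
= 20% * 20%
= 400 / 100 %
= 4.0%

4.0%


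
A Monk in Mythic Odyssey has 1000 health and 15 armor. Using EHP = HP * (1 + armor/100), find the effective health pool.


EHP = 1000 * (1 + 15/100)
= 1000 * (1 + 0.15)
= 1000 * 1.15
= 1150.0

1150.0 EHP


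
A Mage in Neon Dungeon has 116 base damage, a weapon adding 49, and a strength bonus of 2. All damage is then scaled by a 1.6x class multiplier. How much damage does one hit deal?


Sum base + weapon + str = 116 + 49 + 2 = 167
Multiply by 1.6:
167 * 1.6 = 267.2

267.2 damage


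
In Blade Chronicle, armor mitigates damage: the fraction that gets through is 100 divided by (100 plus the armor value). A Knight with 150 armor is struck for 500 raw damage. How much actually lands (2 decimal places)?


actual = 500 * 100 / (100 + 150)
= 500 * 100 / 250
= 50000 / 250
= 200.00

200.00 damage


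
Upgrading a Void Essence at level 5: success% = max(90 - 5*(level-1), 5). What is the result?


raw_rate = 90 - 5 * (5 - 1)
= 90 - 5 * 4
= 90 - 20
= 70
Apply floor: max(70, 5) = 70%

70%


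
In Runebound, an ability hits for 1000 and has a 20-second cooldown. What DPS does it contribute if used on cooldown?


DPS = damage / cooldown
= 1000 / 20
= 50.00

50.00 DPS


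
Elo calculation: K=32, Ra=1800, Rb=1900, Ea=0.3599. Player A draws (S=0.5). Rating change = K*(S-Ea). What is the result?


Elo update: delta = K * (S - Ea), where S = 0.5 (draws)
S - Ea = 0.5 - 0.3599 = 0.1401
Rating change = 32 * 0.1401
= 4.48

4.48 rating points


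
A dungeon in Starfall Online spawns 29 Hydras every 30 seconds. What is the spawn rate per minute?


Spawns per minute = count * (60 / interval)
= 29 * (60 / 30)
= 29 * 2.0
= 58.0

58.0 per minute
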